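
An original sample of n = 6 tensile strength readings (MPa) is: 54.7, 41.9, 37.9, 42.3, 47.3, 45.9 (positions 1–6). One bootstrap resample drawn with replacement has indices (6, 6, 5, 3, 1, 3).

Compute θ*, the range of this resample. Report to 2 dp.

θ* = 16.80

Resample values: 45.9, 45.9, 47.3, 37.9, 54.7, 37.9.
Range = 54.7 − 37.9 = 16.80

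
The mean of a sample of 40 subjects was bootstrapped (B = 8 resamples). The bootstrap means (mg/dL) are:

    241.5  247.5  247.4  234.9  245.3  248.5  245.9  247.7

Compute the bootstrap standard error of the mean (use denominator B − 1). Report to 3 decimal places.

SE* = 4.575

Bootstrap SE is the standard deviation of the 8 replicate means.
Mean of replicates: (241.5 + 247.5 + 247.4 + 234.9 + 245.3 + 248.5 + 245.9 + 247.7) / 8 = 1958.7000 / 8 = 244.8375
Sum of squared deviations: (−3.3375)² + (+2.6625)² + (+2.5625)² + (−9.9375)² + (+0.4625)² + (+3.6625)² + (+1.0625)² + (+2.8625)² = 146.4987
Variance = 146.4987 / 7 = 20.9284
SE* = √20.9284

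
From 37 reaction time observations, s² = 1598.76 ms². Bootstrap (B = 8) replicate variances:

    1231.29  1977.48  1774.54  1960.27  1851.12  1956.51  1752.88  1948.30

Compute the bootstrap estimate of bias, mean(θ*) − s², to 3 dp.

bias = +207.789

mean(θ*) = (1231.29 + 1977.48 + 1774.54 + 1960.27 + 1851.12 + 1956.51 + 1752.88 + 1948.30) / 8 = 1806.5487
bias = 1806.5487 − 1598.76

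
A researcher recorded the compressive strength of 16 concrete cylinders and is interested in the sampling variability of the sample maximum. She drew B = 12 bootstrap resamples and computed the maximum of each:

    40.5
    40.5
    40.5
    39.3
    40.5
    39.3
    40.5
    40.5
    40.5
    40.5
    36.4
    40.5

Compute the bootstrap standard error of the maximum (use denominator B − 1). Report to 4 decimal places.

Bootstrap SE is the standard deviation of the 12 replicate maximums.
Mean of replicates: (40.5 + 40.5 + 40.5 + 39.3 + 40.5 + 39.3 + 40.5 + 40.5 + 40.5 + 40.5 + 36.4 + 40.5) / 12 = 479.50000 / 12 = 39.95833
Sum of squared deviations: (+0.54167)² + (+0.54167)² + (+0.54167)² + (−0.65833)² + (+0.54167)² + (−0.65833)² + (+0.54167)² + (+0.54167)² + (+0.54167)² + (+0.54167)² + (−3.55833)² + (+0.54167)² = 16.16917
Variance = 16.16917 / 11 = 1.46992
SE* = √1.46992

SE* = 1.2124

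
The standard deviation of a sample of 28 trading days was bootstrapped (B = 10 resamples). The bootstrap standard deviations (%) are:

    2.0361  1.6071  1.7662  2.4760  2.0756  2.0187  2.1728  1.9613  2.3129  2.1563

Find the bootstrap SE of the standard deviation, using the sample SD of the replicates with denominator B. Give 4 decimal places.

Bootstrap SE is the standard deviation of the 10 replicate standard deviations.
Mean of replicates: (2.0361 + 1.6071 + 1.7662 + 2.4760 + 2.0756 + 2.0187 + 2.1728 + 1.9613 + 2.3129 + 2.1563) / 10 = 20.58300 / 10 = 2.05830
Sum of squared deviations: (−0.02220)² + (−0.45120)² + (−0.29210)² + (+0.41770)² + (+0.01730)² + (−0.03960)² + (+0.11450)² + (−0.09700)² + (+0.25460)² + (+0.09800)² = 0.56268
Variance = 0.56268 / 10 = 0.05627
SE* = √0.05627

SE* = 0.2372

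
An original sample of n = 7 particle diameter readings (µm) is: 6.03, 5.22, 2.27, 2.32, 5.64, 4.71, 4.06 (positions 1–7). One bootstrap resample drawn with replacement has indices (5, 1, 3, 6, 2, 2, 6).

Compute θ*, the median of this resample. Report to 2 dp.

θ* = 5.22

Resample values: 5.64, 6.03, 2.27, 4.71, 5.22, 5.22, 4.71.
Sorted: 2.27, 4.71, 4.71, 5.22, 5.22, 5.64, 6.03
Median = middle value = 5.22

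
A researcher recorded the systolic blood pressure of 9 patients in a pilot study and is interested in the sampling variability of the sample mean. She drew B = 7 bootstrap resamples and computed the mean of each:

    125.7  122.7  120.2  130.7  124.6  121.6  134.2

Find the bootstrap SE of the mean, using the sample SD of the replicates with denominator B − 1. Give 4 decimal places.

Bootstrap SE is the standard deviation of the 7 replicate means.
Mean of replicates: (125.7 + 122.7 + 120.2 + 130.7 + 124.6 + 121.6 + 134.2) / 7 = 879.70000 / 7 = 125.67143
Sum of squared deviations: (+0.02857)² + (−2.97143)² + (−5.47143)² + (+5.02857)² + (−1.07143)² + (−4.07143)² + (+8.52857)² = 154.51429
Variance = 154.51429 / 6 = 25.75238
SE* = √25.75238

SE* = 5.0747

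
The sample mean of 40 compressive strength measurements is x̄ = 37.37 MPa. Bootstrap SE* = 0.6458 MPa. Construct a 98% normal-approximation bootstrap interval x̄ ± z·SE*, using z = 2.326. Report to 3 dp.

(35.868, 38.872)

Margin = 2.326 × 0.6458 = 1.5021
Interval: 37.37 ± 1.5021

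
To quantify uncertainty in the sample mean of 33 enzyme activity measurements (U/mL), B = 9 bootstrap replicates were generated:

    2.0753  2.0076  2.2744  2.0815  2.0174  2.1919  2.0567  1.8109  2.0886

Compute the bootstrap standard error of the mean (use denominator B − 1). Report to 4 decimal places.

SE* = 0.1280

Bootstrap SE is the standard deviation of the 9 replicate means.
Mean of replicates: (2.0753 + 2.0076 + 2.2744 + 2.0815 + 2.0174 + 2.1919 + 2.0567 + 1.8109 + 2.0886) / 9 = 18.60430 / 9 = 2.06714
Sum of squared deviations: (+0.00816)² + (−0.05954)² + (+0.20726)² + (+0.01436)² + (−0.04974)² + (+0.12476)² + (−0.01044)² + (−0.25624)² + (+0.02146)² = 0.13104
Variance = 0.13104 / 8 = 0.01638
SE* = √0.01638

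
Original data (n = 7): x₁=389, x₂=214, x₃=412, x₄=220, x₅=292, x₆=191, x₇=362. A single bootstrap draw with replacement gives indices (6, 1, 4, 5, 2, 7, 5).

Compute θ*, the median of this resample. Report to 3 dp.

θ* = 292.000

Resample values: 191, 389, 220, 292, 214, 362, 292.
Sorted: 191, 214, 220, 292, 292, 362, 389
Median = middle value = 292.000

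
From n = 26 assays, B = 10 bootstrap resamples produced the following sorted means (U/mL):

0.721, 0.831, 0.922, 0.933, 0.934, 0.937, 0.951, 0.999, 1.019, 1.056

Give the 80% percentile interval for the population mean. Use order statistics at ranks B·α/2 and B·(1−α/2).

α = 0.20; lower rank = 10 × 0.100 = 1; upper rank = 10 × 0.900 = 9.
The 1st smallest replicate is 0.721; the 9th is 1.019.

(0.721, 1.019)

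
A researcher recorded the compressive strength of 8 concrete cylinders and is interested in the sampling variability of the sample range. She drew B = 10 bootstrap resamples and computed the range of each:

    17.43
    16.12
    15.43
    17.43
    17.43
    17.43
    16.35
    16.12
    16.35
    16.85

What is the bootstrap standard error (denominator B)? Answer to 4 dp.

SE* = 0.6844

Bootstrap SE is the standard deviation of the 10 replicate ranges.
Mean of replicates: (17.43 + 16.12 + 15.43 + 17.43 + 17.43 + 17.43 + 16.35 + 16.12 + 16.35 + 16.85) / 10 = 166.94000 / 10 = 16.69400
Sum of squared deviations: (+0.73600)² + (−0.57400)² + (−1.26400)² + (+0.73600)² + (+0.73600)² + (+0.73600)² + (−0.34400)² + (−0.57400)² + (−0.34400)² + (+0.15600)² = 4.68444
Variance = 4.68444 / 10 = 0.46844
SE* = √0.46844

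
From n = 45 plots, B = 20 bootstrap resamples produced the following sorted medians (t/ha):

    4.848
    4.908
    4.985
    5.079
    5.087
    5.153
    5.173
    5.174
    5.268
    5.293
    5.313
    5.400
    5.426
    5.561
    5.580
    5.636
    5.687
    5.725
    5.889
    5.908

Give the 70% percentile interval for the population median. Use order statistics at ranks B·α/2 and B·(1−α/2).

(4.985, 5.687)

α = 0.30; lower rank = 20 × 0.150 = 3; upper rank = 20 × 0.850 = 17.
The 3rd smallest replicate is 4.985; the 17th is 5.687.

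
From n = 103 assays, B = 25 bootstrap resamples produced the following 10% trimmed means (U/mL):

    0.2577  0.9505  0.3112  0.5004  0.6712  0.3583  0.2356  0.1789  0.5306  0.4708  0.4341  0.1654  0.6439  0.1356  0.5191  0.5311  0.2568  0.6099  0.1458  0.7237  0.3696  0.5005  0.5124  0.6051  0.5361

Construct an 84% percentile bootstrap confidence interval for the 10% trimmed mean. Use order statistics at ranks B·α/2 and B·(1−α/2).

(0.1458, 0.6712)

Sorted replicates: 0.1356, 0.1458, 0.1654, 0.1789, 0.2356, 0.2568, 0.2577, 0.3112, 0.3583, 0.3696, 0.4341, 0.4708, 0.5004, 0.5005, 0.5124, 0.5191, 0.5306, 0.5311, 0.5361, 0.6051, 0.6099, 0.6439, 0.6712, 0.7237, 0.9505
α = 0.16; lower rank = 25 × 0.080 = 2; upper rank = 25 × 0.920 = 23.
The 2nd smallest replicate is 0.1458; the 23rd is 0.6712.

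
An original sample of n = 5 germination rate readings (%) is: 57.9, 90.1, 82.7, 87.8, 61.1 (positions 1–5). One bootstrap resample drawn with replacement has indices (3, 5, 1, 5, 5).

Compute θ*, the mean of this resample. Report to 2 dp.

θ* = 64.78

Resample values: 82.7, 61.1, 57.9, 61.1, 61.1.
Mean = (82.7 + 61.1 + 57.9 + 61.1 + 61.1) / 5 = 323.90 / 5 = 64.78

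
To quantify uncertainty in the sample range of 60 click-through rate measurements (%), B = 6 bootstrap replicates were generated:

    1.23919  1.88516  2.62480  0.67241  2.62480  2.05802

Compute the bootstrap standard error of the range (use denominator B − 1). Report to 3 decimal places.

SE* = 0.775

Bootstrap SE is the standard deviation of the 6 replicate ranges.
Mean of replicates: (1.23919 + 1.88516 + 2.62480 + 0.67241 + 2.62480 + 2.05802) / 6 = 11.104380 / 6 = 1.850730
Sum of squared deviations: (−0.611540)² + (+0.034430)² + (+0.774070)² + (−1.178320)² + (+0.774070)² + (+0.207290)² = 3.004942
Variance = 3.004942 / 5 = 0.600988
SE* = √0.600988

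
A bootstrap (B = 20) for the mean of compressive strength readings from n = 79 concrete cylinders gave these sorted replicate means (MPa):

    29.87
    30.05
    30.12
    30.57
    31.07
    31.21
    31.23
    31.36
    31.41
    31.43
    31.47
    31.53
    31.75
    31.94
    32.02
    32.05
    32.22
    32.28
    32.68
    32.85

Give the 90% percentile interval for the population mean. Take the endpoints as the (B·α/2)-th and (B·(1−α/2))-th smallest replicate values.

α = 0.10; lower rank = 20 × 0.050 = 1; upper rank = 20 × 0.950 = 19.
The 1st smallest replicate is 29.87; the 19th is 32.68.

(29.87, 32.68)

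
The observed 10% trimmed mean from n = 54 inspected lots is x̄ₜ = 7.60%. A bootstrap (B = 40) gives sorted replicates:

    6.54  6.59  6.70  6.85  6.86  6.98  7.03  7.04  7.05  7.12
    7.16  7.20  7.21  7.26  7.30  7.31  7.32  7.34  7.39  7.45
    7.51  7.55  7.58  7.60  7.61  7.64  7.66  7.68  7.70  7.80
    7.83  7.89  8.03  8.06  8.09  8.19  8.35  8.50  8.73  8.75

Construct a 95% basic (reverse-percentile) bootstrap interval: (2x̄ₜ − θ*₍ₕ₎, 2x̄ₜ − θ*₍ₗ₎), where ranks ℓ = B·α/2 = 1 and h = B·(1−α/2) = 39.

(6.47, 8.66)

Percentile endpoints at ranks 1 and 39: θ*₍1₎ = 6.54, θ*₍39₎ = 8.73.
Basic interval reflects these around x̄ₜ:
  lower = 2 × 7.60 − 8.73 = 6.47
  upper = 2 × 7.60 − 6.54 = 8.66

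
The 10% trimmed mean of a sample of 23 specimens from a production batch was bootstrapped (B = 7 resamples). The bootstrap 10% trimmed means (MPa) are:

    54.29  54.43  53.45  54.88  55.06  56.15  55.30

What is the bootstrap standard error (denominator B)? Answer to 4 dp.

Bootstrap SE is the standard deviation of the 7 replicate 10% trimmed means.
Mean of replicates: (54.29 + 54.43 + 53.45 + 54.88 + 55.06 + 56.15 + 55.30) / 7 = 383.56000 / 7 = 54.79429
Sum of squared deviations: (−0.50429)² + (−0.36429)² + (−1.34429)² + (+0.08571)² + (+0.26571)² + (+1.35571)² + (+0.50571)² = 4.36577
Variance = 4.36577 / 7 = 0.62368
SE* = √0.62368

SE* = 0.7897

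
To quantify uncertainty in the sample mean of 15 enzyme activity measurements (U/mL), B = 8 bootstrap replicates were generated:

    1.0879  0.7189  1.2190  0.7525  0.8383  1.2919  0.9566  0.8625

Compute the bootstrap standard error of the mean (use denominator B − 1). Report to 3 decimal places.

SE* = 0.213

Bootstrap SE is the standard deviation of the 8 replicate means.
Mean of replicates: (1.0879 + 0.7189 + 1.2190 + 0.7525 + 0.8383 + 1.2919 + 0.9566 + 0.8625) / 8 = 7.72760 / 8 = 0.96595
Sum of squared deviations: (+0.12195)² + (−0.24705)² + (+0.25305)² + (−0.21345)² + (−0.12765)² + (+0.32595)² + (−0.00935)² + (−0.10345)² = 0.31883
Variance = 0.31883 / 7 = 0.04555
SE* = √0.04555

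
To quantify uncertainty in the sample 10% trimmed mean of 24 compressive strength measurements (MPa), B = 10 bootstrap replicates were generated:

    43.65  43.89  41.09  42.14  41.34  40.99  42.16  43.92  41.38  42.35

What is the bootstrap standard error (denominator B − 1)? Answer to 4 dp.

Bootstrap SE is the standard deviation of the 10 replicate 10% trimmed means.
Mean of replicates: (43.65 + 43.89 + 41.09 + 42.14 + 41.34 + 40.99 + 42.16 + 43.92 + 41.38 + 42.35) / 10 = 422.91000 / 10 = 42.29100
Sum of squared deviations: (+1.35900)² + (+1.59900)² + (−1.20100)² + (−0.15100)² + (−0.95100)² + (−1.30100)² + (−0.13100)² + (+1.62900)² + (−0.91100)² + (+0.05900)² = 11.97009
Variance = 11.97009 / 9 = 1.33001
SE* = √1.33001

SE* = 1.1533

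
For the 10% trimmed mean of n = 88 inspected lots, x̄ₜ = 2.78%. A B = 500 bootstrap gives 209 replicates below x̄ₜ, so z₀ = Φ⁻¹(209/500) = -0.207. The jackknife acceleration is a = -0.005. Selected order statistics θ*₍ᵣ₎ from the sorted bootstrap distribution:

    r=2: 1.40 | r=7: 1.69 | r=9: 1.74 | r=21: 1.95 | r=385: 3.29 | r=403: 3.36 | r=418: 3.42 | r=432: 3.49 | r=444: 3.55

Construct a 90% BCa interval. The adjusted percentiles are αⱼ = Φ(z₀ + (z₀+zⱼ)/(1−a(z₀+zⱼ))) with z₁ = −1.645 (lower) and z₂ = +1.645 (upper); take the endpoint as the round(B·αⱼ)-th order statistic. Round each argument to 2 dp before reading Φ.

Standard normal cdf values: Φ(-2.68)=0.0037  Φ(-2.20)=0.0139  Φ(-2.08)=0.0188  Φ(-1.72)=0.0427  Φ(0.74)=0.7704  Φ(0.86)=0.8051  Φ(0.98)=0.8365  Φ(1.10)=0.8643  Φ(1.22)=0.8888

(1.74, 3.55)

Lower: z₀ + z₁ = -0.207 + (-1.645) = -1.852; 1 − a(z₀+z₁) = 1 − (-0.005)(-1.852) = 0.9907; argument = -0.207 + (-1.852)/0.9907 = -2.0763 → -2.08.
α₁ = Φ(-2.08) = 0.0188; rank = round(500 × 0.0188) = 9; θ*₍9₎ = 1.74.
Upper: z₀ + z₂ = 1.438; 1 − a(z₀+z₂) = 1.0072; argument = 1.2207 → 1.22; α₂ = 0.8888; rank = 444; θ*₍444₎ = 3.55.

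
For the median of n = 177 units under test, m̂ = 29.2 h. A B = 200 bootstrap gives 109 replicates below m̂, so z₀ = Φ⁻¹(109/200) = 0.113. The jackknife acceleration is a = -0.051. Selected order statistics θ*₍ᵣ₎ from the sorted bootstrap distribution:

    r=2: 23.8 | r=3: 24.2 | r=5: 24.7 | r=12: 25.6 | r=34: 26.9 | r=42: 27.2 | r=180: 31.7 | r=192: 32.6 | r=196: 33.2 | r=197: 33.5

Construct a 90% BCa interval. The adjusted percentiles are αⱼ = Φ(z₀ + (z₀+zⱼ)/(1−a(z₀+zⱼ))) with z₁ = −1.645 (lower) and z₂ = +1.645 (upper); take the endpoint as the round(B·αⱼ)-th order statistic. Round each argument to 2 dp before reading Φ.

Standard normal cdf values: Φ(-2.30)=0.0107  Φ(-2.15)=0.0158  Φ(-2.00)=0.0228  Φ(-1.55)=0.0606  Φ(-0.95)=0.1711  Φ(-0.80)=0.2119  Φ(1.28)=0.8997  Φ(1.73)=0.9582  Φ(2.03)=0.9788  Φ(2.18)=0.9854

(25.6, 32.6)

Lower: z₀ + z₁ = 0.113 + (-1.645) = -1.532; 1 − a(z₀+z₁) = 1 − (-0.051)(-1.532) = 0.9219; argument = 0.113 + (-1.532)/0.9219 = -1.5488 → -1.55.
α₁ = Φ(-1.55) = 0.0606; rank = round(200 × 0.0606) = 12; θ*₍12₎ = 25.6.
Upper: z₀ + z₂ = 1.758; 1 − a(z₀+z₂) = 1.0897; argument = 1.7264 → 1.73; α₂ = 0.9582; rank = 192; θ*₍192₎ = 32.6.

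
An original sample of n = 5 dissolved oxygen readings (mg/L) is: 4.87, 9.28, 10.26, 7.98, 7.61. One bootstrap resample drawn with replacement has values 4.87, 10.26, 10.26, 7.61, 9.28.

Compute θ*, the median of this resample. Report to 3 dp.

Sorted: 4.87, 7.61, 9.28, 10.26, 10.26
Median = middle value = 9.280

θ* = 9.280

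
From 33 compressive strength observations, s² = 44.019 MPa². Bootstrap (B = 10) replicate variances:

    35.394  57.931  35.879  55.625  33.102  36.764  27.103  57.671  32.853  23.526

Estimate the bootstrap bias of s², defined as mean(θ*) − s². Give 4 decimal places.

bias = −4.4342

mean(θ*) = (35.394 + 57.931 + 35.879 + 55.625 + 33.102 + 36.764 + 27.103 + 57.671 + 32.853 + 23.526) / 10 = 39.58480
bias = 39.58480 − 44.019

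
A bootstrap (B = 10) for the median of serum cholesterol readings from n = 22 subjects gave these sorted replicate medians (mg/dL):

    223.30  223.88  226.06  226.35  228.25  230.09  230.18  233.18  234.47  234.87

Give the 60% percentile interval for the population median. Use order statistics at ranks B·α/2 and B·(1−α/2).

(223.88, 233.18)

α = 0.40; lower rank = 10 × 0.200 = 2; upper rank = 10 × 0.800 = 8.
The 2nd smallest replicate is 223.88; the 8th is 233.18.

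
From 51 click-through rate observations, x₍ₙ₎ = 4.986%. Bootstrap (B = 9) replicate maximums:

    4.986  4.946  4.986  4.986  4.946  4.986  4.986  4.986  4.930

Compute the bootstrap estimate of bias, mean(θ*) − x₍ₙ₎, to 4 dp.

bias = −0.0151

mean(θ*) = (4.986 + 4.946 + 4.986 + 4.986 + 4.946 + 4.986 + 4.986 + 4.986 + 4.930) / 9 = 4.97089
bias = 4.97089 − 4.986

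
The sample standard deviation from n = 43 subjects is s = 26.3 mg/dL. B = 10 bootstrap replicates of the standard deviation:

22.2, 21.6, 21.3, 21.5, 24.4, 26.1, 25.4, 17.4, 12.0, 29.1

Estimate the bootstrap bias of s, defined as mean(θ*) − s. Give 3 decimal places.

mean(θ*) = (22.2 + 21.6 + 21.3 + 21.5 + 24.4 + 26.1 + 25.4 + 17.4 + 12.0 + 29.1) / 10 = 22.1000
bias = 22.1000 − 26.3

bias = −4.200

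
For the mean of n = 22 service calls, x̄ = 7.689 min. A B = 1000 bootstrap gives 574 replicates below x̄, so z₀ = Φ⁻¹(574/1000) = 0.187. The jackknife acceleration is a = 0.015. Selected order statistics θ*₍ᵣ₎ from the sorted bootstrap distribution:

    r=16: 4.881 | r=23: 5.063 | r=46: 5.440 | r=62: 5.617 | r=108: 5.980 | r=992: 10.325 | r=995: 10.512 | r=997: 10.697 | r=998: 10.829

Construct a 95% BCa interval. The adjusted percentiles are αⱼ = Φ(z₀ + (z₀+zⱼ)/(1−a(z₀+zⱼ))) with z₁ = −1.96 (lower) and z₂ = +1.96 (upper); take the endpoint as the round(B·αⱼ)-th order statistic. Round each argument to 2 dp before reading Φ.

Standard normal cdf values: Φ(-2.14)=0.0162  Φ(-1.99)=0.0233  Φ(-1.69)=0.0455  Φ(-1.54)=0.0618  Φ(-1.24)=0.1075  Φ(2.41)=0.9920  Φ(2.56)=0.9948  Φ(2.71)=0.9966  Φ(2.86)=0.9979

Lower: z₀ + z₁ = 0.187 + (-1.960) = -1.773; 1 − a(z₀+z₁) = 1 − (0.015)(-1.773) = 1.0266; argument = 0.187 + (-1.773)/1.0266 = -1.5401 → -1.54.
α₁ = Φ(-1.54) = 0.0618; rank = round(1000 × 0.0618) = 62; θ*₍62₎ = 5.617.
Upper: z₀ + z₂ = 2.147; 1 − a(z₀+z₂) = 0.9678; argument = 2.4054 → 2.41; α₂ = 0.9920; rank = 992; θ*₍992₎ = 10.325.

(5.617, 10.325)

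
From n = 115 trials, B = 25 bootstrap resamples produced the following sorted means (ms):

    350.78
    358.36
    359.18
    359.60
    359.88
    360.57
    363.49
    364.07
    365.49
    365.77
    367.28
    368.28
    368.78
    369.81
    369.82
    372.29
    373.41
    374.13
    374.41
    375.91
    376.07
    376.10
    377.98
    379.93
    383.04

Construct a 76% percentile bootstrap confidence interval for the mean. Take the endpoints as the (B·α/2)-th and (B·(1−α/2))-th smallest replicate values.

α = 0.24; lower rank = 25 × 0.120 = 3; upper rank = 25 × 0.880 = 22.
The 3rd smallest replicate is 359.18; the 22nd is 376.10.

(359.18, 376.10)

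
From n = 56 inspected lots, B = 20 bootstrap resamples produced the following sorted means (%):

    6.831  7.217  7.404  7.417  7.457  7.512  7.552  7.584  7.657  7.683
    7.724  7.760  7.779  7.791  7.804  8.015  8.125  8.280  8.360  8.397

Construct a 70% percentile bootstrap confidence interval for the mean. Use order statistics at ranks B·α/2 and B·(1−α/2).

(7.404, 8.125)

α = 0.30; lower rank = 20 × 0.150 = 3; upper rank = 20 × 0.850 = 17.
The 3rd smallest replicate is 7.404; the 17th is 8.125.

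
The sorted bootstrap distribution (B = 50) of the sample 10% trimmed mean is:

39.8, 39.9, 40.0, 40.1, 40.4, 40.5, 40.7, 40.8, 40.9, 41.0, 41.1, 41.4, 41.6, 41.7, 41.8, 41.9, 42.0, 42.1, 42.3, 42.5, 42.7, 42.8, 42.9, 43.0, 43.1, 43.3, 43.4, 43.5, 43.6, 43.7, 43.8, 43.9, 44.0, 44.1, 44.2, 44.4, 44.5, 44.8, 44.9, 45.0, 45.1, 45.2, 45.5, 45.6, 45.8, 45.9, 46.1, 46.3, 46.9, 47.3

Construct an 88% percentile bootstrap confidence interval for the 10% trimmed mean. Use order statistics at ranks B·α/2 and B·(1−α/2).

(40.0, 46.1)

α = 0.12; lower rank = 50 × 0.060 = 3; upper rank = 50 × 0.940 = 47.
The 3rd smallest replicate is 40.0; the 47th is 46.1.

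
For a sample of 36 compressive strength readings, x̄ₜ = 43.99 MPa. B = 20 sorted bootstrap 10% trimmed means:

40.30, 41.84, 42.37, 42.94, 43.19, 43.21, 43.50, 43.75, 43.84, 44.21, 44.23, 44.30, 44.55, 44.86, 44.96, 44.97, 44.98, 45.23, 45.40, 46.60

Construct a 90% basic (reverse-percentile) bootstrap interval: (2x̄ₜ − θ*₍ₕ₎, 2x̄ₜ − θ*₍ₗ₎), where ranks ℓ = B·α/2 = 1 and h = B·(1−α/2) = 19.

Percentile endpoints at ranks 1 and 19: θ*₍1₎ = 40.30, θ*₍19₎ = 45.40.
Basic interval reflects these around x̄ₜ:
  lower = 2 × 43.99 − 45.40 = 42.58
  upper = 2 × 43.99 − 40.30 = 47.68

(42.58, 47.68)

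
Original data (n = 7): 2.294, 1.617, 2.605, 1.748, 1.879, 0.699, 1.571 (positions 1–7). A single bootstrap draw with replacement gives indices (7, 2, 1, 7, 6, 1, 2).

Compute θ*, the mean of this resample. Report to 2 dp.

θ* = 1.67

Resample values: 1.571, 1.617, 2.294, 1.571, 0.699, 2.294, 1.617.
Mean = (1.571 + 1.617 + 2.294 + 1.571 + 0.699 + 2.294 + 1.617) / 7 = 11.6630 / 7 = 1.67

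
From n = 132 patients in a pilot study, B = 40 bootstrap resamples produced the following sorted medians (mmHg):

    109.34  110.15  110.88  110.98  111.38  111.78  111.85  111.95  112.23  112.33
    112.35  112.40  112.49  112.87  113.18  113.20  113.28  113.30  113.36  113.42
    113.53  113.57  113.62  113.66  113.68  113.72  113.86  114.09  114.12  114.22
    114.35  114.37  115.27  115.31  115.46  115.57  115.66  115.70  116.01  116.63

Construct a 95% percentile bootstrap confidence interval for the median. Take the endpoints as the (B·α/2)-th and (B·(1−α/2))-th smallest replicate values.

(109.34, 116.01)

α = 0.05; lower rank = 40 × 0.025 = 1; upper rank = 40 × 0.975 = 39.
The 1st smallest replicate is 109.34; the 39th is 116.01.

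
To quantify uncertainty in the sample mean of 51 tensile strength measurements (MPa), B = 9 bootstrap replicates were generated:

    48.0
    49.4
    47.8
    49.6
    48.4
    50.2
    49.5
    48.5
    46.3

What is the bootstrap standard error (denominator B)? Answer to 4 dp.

SE* = 1.1225

Bootstrap SE is the standard deviation of the 9 replicate means.
Mean of replicates: (48.0 + 49.4 + 47.8 + 49.6 + 48.4 + 50.2 + 49.5 + 48.5 + 46.3) / 9 = 437.70000 / 9 = 48.63333
Sum of squared deviations: (−0.63333)² + (+0.76667)² + (−0.83333)² + (+0.96667)² + (−0.23333)² + (+1.56667)² + (+0.86667)² + (−0.13333)² + (−2.33333)² = 11.34000
Variance = 11.34000 / 9 = 1.26000
SE* = √1.26000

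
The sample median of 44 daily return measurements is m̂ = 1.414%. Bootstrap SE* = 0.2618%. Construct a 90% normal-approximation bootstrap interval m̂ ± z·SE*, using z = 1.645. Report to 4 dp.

(0.9833, 1.8447)

Margin = 1.645 × 0.2618 = 0.43066
Interval: 1.414 ± 0.43066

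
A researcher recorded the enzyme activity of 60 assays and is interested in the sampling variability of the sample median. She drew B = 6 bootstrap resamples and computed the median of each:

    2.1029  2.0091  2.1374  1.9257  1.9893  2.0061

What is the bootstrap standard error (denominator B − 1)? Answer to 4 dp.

Bootstrap SE is the standard deviation of the 6 replicate medians.
Mean of replicates: (2.1029 + 2.0091 + 2.1374 + 1.9257 + 1.9893 + 2.0061) / 6 = 12.170500 / 6 = 2.028417
Sum of squared deviations: (+0.074483)² + (−0.019317)² + (+0.108983)² + (−0.102717)² + (−0.039117)² + (−0.022317)² = 0.030377
Variance = 0.030377 / 5 = 0.006075
SE* = √0.006075

SE* = 0.0779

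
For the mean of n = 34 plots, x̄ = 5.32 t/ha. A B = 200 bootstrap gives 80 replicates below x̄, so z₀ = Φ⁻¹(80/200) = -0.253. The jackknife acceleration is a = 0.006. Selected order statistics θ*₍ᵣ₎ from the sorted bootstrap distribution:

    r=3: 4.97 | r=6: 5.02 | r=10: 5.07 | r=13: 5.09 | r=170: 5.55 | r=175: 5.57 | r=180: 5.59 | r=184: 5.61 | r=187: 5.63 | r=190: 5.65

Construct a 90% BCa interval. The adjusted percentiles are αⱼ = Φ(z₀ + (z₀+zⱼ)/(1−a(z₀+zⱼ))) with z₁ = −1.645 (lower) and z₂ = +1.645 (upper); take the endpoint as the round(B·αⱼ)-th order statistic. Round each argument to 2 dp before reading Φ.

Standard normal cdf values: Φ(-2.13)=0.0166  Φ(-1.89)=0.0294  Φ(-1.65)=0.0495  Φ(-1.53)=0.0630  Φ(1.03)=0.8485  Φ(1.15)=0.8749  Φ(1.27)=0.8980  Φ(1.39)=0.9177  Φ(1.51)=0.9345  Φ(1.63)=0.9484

Lower: z₀ + z₁ = -0.253 + (-1.645) = -1.898; 1 − a(z₀+z₁) = 1 − (0.006)(-1.898) = 1.0114; argument = -0.253 + (-1.898)/1.0114 = -2.1296 → -2.13.
α₁ = Φ(-2.13) = 0.0166; rank = round(200 × 0.0166) = 3; θ*₍3₎ = 4.97.
Upper: z₀ + z₂ = 1.392; 1 − a(z₀+z₂) = 0.9916; argument = 1.1507 → 1.15; α₂ = 0.8749; rank = 175; θ*₍175₎ = 5.57.

(4.97, 5.57)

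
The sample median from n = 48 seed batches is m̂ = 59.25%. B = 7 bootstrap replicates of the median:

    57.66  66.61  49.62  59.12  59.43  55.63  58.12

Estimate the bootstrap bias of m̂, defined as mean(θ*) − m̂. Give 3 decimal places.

bias = −1.223

mean(θ*) = (57.66 + 66.61 + 49.62 + 59.12 + 59.43 + 55.63 + 58.12) / 7 = 58.0271
bias = 58.0271 − 59.25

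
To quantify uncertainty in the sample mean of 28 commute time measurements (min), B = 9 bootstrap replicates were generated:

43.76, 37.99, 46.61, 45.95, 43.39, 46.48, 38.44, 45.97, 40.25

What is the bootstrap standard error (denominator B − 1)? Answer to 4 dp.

SE* = 3.4727

Bootstrap SE is the standard deviation of the 9 replicate means.
Mean of replicates: (43.76 + 37.99 + 46.61 + 45.95 + 43.39 + 46.48 + 38.44 + 45.97 + 40.25) / 9 = 388.84000 / 9 = 43.20444
Sum of squared deviations: (+0.55556)² + (−5.21444)² + (+3.40556)² + (+2.74556)² + (+0.18556)² + (+3.27556)² + (−4.76444)² + (+2.76556)² + (−2.95444)² = 96.47562
Variance = 96.47562 / 8 = 12.05945
SE* = √12.05945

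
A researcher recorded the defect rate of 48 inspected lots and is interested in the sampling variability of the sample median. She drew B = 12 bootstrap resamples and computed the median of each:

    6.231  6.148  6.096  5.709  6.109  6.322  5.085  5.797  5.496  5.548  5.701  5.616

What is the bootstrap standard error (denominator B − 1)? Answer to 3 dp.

Bootstrap SE is the standard deviation of the 12 replicate medians.
Mean of replicates: (6.231 + 6.148 + 6.096 + 5.709 + 6.109 + 6.322 + 5.085 + 5.797 + 5.496 + 5.548 + 5.701 + 5.616) / 12 = 69.8580 / 12 = 5.8215
Sum of squared deviations: (+0.4095)² + (+0.3265)² + (+0.2745)² + (−0.1125)² + (+0.2875)² + (+0.5005)² + (−0.7365)² + (−0.0245)² + (−0.3255)² + (−0.2735)² + (−0.1205)² + (−0.2055)² = 1.4760
Variance = 1.4760 / 11 = 0.1342
SE* = √0.1342

SE* = 0.366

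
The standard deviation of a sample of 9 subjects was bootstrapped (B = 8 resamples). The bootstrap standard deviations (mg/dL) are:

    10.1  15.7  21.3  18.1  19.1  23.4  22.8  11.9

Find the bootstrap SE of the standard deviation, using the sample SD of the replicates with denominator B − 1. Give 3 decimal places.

Bootstrap SE is the standard deviation of the 8 replicate standard deviations.
Mean of replicates: (10.1 + 15.7 + 21.3 + 18.1 + 19.1 + 23.4 + 22.8 + 11.9) / 8 = 142.4000 / 8 = 17.8000
Sum of squared deviations: (−7.7000)² + (−2.1000)² + (+3.5000)² + (+0.3000)² + (+1.3000)² + (+5.6000)² + (+5.0000)² + (−5.9000)² = 168.9000
Variance = 168.9000 / 7 = 24.1286
SE* = √24.1286

SE* = 4.912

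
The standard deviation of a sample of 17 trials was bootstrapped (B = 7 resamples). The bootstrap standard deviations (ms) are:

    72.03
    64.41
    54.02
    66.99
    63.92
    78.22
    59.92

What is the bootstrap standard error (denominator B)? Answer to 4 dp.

Bootstrap SE is the standard deviation of the 7 replicate standard deviations.
Mean of replicates: (72.03 + 64.41 + 54.02 + 66.99 + 63.92 + 78.22 + 59.92) / 7 = 459.51000 / 7 = 65.64429
Sum of squared deviations: (+6.38571)² + (−1.23429)² + (−11.62429)² + (+1.34571)² + (−1.72429)² + (+12.57571)² + (−5.72429)² = 373.12497
Variance = 373.12497 / 7 = 53.30357
SE* = √53.30357

SE* = 7.3009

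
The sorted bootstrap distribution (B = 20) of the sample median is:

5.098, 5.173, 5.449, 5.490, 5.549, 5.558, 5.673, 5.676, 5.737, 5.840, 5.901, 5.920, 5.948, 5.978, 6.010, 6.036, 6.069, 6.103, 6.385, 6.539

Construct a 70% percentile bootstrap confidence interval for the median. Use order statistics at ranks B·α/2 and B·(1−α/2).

α = 0.30; lower rank = 20 × 0.150 = 3; upper rank = 20 × 0.850 = 17.
The 3rd smallest replicate is 5.449; the 17th is 6.069.

(5.449, 6.069)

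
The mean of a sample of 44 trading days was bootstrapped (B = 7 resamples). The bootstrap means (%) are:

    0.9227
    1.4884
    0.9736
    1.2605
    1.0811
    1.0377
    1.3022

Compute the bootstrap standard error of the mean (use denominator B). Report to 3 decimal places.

Bootstrap SE is the standard deviation of the 7 replicate means.
Mean of replicates: (0.9227 + 1.4884 + 0.9736 + 1.2605 + 1.0811 + 1.0377 + 1.3022) / 7 = 8.06620 / 7 = 1.15231
Sum of squared deviations: (−0.22961)² + (+0.33609)² + (−0.17871)² + (+0.10819)² + (−0.07121)² + (−0.11461)² + (+0.14989)² = 0.24999
Variance = 0.24999 / 7 = 0.03571
SE* = √0.03571

SE* = 0.189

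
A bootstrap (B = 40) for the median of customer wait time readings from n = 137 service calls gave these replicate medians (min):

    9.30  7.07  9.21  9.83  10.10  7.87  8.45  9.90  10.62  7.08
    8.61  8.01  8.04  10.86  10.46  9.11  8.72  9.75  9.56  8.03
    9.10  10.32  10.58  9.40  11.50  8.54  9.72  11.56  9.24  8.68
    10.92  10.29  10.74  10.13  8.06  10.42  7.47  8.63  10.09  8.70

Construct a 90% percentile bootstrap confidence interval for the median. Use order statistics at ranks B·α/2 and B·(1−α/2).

(7.08, 10.92)

Sorted replicates: 7.07, 7.08, 7.47, 7.87, 8.01, 8.03, 8.04, 8.06, 8.45, 8.54, 8.61, 8.63, 8.68, 8.70, 8.72, 9.10, 9.11, 9.21, 9.24, 9.30, 9.40, 9.56, 9.72, 9.75, 9.83, 9.90, 10.09, 10.10, 10.13, 10.29, 10.32, 10.42, 10.46, 10.58, 10.62, 10.74, 10.86, 10.92, 11.50, 11.56
α = 0.10; lower rank = 40 × 0.050 = 2; upper rank = 40 × 0.950 = 38.
The 2nd smallest replicate is 7.08; the 38th is 10.92.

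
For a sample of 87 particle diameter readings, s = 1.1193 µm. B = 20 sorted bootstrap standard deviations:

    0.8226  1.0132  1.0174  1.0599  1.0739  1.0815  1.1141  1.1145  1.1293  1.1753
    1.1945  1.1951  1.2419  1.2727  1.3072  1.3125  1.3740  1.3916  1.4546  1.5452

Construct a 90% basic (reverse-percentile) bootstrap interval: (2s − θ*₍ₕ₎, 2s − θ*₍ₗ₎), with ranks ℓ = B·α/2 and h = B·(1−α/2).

Percentile endpoints at ranks 1 and 19: θ*₍1₎ = 0.8226, θ*₍19₎ = 1.4546.
Basic interval reflects these around s:
  lower = 2 × 1.1193 − 1.4546 = 0.7840
  upper = 2 × 1.1193 − 0.8226 = 1.4160

(0.7840, 1.4160)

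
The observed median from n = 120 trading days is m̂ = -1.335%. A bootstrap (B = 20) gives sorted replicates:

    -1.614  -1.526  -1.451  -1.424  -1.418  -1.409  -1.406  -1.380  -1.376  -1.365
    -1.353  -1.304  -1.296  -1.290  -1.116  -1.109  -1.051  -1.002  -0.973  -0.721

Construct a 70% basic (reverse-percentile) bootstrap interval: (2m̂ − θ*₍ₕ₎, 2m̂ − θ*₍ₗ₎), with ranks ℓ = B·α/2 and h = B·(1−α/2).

Percentile endpoints at ranks 3 and 17: θ*₍3₎ = -1.451, θ*₍17₎ = -1.051.
Basic interval reflects these around m̂:
  lower = 2 × -1.335 − -1.051 = -1.619
  upper = 2 × -1.335 − -1.451 = -1.219

(-1.619, -1.219)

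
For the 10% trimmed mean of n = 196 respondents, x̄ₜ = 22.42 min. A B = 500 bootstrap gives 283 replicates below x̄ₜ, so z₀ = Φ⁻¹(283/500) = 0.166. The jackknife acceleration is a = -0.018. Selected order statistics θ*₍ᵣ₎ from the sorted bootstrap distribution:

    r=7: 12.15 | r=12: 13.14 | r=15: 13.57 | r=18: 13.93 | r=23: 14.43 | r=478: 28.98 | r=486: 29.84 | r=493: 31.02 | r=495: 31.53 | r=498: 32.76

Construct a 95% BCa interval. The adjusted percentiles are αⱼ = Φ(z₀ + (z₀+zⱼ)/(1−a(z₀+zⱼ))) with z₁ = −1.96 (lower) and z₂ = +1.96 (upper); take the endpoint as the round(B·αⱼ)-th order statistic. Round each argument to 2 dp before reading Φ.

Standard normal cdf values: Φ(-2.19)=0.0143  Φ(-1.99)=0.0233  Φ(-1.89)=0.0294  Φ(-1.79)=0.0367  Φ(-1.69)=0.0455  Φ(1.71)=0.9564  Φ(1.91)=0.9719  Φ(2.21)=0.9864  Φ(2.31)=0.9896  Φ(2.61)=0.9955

(14.43, 31.02)

Lower: z₀ + z₁ = 0.166 + (-1.960) = -1.794; 1 − a(z₀+z₁) = 1 − (-0.018)(-1.794) = 0.9677; argument = 0.166 + (-1.794)/0.9677 = -1.6879 → -1.69.
α₁ = Φ(-1.69) = 0.0455; rank = round(500 × 0.0455) = 23; θ*₍23₎ = 14.43.
Upper: z₀ + z₂ = 2.126; 1 − a(z₀+z₂) = 1.0383; argument = 2.2136 → 2.21; α₂ = 0.9864; rank = 493; θ*₍493₎ = 31.02.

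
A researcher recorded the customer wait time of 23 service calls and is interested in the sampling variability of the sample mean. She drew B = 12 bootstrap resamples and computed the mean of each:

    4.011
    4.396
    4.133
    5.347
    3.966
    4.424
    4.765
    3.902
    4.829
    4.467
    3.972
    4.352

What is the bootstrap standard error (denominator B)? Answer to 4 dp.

Bootstrap SE is the standard deviation of the 12 replicate means.
Mean of replicates: (4.011 + 4.396 + 4.133 + 5.347 + 3.966 + 4.424 + 4.765 + 3.902 + 4.829 + 4.467 + 3.972 + 4.352) / 12 = 52.56400 / 12 = 4.38033
Sum of squared deviations: (−0.36933)² + (+0.01567)² + (−0.24733)² + (+0.96667)² + (−0.41433)² + (+0.04367)² + (+0.38467)² + (−0.47833)² + (+0.44867)² + (+0.08667)² + (−0.40833)² + (−0.02833)² = 2.05897
Variance = 2.05897 / 12 = 0.17158
SE* = √0.17158

SE* = 0.4142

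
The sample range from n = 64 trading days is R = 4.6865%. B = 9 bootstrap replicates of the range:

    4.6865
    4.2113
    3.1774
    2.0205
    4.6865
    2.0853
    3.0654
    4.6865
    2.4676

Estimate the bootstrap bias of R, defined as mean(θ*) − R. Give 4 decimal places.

bias = −1.2324

mean(θ*) = (4.6865 + 4.2113 + 3.1774 + 2.0205 + 4.6865 + 2.0853 + 3.0654 + 4.6865 + 2.4676) / 9 = 3.45411
bias = 3.45411 − 4.6865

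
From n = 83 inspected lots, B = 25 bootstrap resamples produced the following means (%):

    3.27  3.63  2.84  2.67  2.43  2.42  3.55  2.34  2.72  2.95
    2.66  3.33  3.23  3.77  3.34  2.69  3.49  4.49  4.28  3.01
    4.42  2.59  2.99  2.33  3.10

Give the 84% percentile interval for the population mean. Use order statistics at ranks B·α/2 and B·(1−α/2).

Sorted replicates: 2.33, 2.34, 2.42, 2.43, 2.59, 2.66, 2.67, 2.69, 2.72, 2.84, 2.95, 2.99, 3.01, 3.10, 3.23, 3.27, 3.33, 3.34, 3.49, 3.55, 3.63, 3.77, 4.28, 4.42, 4.49
α = 0.16; lower rank = 25 × 0.080 = 2; upper rank = 25 × 0.920 = 23.
The 2nd smallest replicate is 2.34; the 23rd is 4.28.

(2.34, 4.28)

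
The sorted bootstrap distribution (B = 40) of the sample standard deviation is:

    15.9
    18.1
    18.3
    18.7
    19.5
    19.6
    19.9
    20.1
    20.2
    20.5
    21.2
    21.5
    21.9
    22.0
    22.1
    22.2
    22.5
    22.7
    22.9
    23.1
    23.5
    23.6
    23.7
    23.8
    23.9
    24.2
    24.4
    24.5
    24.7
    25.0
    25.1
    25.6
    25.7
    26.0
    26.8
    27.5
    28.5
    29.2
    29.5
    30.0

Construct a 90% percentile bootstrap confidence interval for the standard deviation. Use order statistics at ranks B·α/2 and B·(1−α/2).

α = 0.10; lower rank = 40 × 0.050 = 2; upper rank = 40 × 0.950 = 38.
The 2nd smallest replicate is 18.1; the 38th is 29.2.

(18.1, 29.2)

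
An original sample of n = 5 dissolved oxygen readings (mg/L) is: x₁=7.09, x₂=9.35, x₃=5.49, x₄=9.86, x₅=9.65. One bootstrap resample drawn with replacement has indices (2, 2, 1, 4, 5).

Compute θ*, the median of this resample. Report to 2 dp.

θ* = 9.35

Resample values: 9.35, 9.35, 7.09, 9.86, 9.65.
Sorted: 7.09, 9.35, 9.35, 9.65, 9.86
Median = middle value = 9.35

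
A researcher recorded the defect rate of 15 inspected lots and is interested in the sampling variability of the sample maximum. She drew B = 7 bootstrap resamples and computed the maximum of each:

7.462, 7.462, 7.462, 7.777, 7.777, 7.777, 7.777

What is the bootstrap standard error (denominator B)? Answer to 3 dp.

SE* = 0.156

Bootstrap SE is the standard deviation of the 7 replicate maximums.
Mean of replicates: (7.462 + 7.462 + 7.462 + 7.777 + 7.777 + 7.777 + 7.777) / 7 = 53.4940 / 7 = 7.6420
Sum of squared deviations: (−0.1800)² + (−0.1800)² + (−0.1800)² + (+0.1350)² + (+0.1350)² + (+0.1350)² + (+0.1350)² = 0.1701
Variance = 0.1701 / 7 = 0.0243
SE* = √0.0243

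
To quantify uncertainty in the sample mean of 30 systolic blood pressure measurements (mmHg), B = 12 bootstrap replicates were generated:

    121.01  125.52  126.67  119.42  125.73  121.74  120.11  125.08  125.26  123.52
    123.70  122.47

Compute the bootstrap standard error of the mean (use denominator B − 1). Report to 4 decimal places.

SE* = 2.3927

Bootstrap SE is the standard deviation of the 12 replicate means.
Mean of replicates: (121.01 + 125.52 + 126.67 + 119.42 + 125.73 + 121.74 + 120.11 + 125.08 + 125.26 + 123.52 + 123.70 + 122.47) / 12 = 1480.23000 / 12 = 123.35250
Sum of squared deviations: (−2.34250)² + (+2.16750)² + (+3.31750)² + (−3.93250)² + (+2.37750)² + (−1.61250)² + (−3.24250)² + (+1.72750)² + (+1.90750)² + (+0.16750)² + (+0.34750)² + (−0.88250)² = 62.97263
Variance = 62.97263 / 11 = 5.72478
SE* = √5.72478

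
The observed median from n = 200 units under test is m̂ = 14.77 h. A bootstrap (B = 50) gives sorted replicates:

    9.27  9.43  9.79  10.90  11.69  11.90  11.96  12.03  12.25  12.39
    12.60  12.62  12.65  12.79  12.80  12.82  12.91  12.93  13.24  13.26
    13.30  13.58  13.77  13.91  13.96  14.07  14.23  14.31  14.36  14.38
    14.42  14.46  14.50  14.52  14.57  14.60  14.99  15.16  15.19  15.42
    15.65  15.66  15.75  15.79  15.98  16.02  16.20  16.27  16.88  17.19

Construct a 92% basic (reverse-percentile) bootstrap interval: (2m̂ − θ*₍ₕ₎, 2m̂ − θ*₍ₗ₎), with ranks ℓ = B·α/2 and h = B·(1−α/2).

(13.27, 20.11)

Percentile endpoints at ranks 2 and 48: θ*₍2₎ = 9.43, θ*₍48₎ = 16.27.
Basic interval reflects these around m̂:
  lower = 2 × 14.77 − 16.27 = 13.27
  upper = 2 × 14.77 − 9.43 = 20.11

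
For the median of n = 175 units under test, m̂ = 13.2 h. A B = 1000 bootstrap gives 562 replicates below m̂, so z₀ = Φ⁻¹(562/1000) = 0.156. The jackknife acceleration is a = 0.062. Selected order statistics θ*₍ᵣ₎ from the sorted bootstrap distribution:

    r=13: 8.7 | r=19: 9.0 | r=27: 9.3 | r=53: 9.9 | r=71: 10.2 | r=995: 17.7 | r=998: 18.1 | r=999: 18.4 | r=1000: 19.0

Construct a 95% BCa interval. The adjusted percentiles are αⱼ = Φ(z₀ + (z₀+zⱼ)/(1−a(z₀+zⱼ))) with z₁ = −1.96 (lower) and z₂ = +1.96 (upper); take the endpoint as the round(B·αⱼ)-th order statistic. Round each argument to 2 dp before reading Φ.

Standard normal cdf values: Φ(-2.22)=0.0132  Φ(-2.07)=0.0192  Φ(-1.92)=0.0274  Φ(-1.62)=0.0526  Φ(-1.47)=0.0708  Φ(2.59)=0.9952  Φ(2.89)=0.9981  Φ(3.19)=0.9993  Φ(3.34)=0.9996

(10.2, 17.7)

Lower: z₀ + z₁ = 0.156 + (-1.960) = -1.804; 1 − a(z₀+z₁) = 1 − (0.062)(-1.804) = 1.1118; argument = 0.156 + (-1.804)/1.1118 = -1.4665 → -1.47.
α₁ = Φ(-1.47) = 0.0708; rank = round(1000 × 0.0708) = 71; θ*₍71₎ = 10.2.
Upper: z₀ + z₂ = 2.116; 1 − a(z₀+z₂) = 0.8688; argument = 2.5915 → 2.59; α₂ = 0.9952; rank = 995; θ*₍995₎ = 17.7.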